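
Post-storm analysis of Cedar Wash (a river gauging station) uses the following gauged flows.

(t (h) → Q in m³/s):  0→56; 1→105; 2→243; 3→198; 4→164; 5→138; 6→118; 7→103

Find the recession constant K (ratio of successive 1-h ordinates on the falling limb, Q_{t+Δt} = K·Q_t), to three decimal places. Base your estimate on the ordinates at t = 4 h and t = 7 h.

Using the recession-limb readings at t = 4 h and t = 7 h: Q falls from 164 to 103 m³/s over 3 intervals.
K = (Q₂/Q₁)^(1/3) = (103/164)^(1/3) = 0.856.

K ≈ 0.856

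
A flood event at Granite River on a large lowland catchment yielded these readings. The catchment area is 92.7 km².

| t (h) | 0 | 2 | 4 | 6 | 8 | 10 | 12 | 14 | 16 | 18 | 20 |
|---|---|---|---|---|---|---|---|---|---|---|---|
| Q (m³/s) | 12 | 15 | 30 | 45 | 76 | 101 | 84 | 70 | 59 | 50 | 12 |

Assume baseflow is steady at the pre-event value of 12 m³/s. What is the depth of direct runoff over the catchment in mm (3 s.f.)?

d ≈ 32.8 mm

Direct runoff: 0.0, 3.0, 18.0, 33.0, 64.0, 89.0, 72.0, 58.0, 47.0, 38.0, 0.0 m³/s; ΣQ_DR = 422.0 m³/s.
V = ΣQ_DR · Δt = 422.0 × 7200 s = 3.038 × 10^6 m³.
Over A = 92.7 km², depth = V / A = 32.8 mm.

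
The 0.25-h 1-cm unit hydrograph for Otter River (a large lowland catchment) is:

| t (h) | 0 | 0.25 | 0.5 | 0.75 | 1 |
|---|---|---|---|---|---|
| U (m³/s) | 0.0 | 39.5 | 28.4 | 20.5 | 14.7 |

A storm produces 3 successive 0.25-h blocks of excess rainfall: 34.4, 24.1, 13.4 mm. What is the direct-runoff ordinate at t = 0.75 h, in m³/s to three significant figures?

By discrete convolution, Q_j = Σ (P_i / 10 mm) · U_{j−i}.
At t = 0.75 h (j=3): Q = (34.4/10)·20.5 + (24.1/10)·28.4 + (13.4/10)·39.5 = 192 m³/s.

Q ≈ 192 m³/s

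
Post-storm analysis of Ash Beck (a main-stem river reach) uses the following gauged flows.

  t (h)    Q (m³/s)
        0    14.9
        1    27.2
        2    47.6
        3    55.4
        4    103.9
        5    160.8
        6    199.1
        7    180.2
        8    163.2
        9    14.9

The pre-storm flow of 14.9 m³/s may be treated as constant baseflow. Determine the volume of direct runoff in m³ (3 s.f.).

V ≈ 2.95 × 10^6 m³

Direct-runoff ordinates (Q − Q_b): 0.0, 12.3, 32.7, 40.5, 89.0, 145.9, 184.2, 165.3, 148.3, 0.0 m³/s.
ΣQ_DR = 818.2 m³/s.
With Δt = 1 h = 3600 s, V = ΣQ_DR · Δt = 818.2 × 3600 = 2.95 × 10^6 m³.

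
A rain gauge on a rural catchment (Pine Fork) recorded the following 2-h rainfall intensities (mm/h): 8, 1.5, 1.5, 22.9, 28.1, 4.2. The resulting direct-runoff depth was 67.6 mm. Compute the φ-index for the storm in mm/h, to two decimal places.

φ ≈ 8.60 mm/h

Only the 2 blocks with intensity above φ contribute runoff: 22.9, 28.1 mm/h.
Σ(I−φ)·Δt = d  ⇒  (22.9+28.1 − 2φ)·2 = 67.6
φ = (51.00 − 67.6/2) / 2 = 8.60 mm/h.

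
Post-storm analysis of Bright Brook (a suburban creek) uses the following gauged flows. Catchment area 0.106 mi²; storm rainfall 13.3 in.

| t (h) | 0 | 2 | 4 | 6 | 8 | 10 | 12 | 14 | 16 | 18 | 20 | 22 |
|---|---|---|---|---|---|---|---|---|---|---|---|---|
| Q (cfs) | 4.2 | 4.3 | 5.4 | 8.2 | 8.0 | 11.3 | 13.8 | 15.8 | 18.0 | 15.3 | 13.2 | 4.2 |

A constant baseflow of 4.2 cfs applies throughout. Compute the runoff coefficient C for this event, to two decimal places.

C ≈ 0.16

ΣQ_DR = 71.30 cfs; V = ΣQ_DR·Δt = 5.134 × 10^5 ft³.
Runoff depth d = V / A = 2.085 in.
C = d / P = 2.085 / 13.3 = 0.16.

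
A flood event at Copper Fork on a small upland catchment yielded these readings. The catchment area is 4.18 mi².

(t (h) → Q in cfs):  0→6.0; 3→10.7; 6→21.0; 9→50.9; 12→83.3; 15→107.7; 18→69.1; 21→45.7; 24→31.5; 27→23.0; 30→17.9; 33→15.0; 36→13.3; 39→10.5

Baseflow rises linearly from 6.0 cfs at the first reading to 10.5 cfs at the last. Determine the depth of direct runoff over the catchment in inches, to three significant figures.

Direct runoff: 0.00, 4.35, 14.31, 43.86, 75.92, 99.97, 61.02, 37.28, 22.73, 13.88, 8.44, 5.19, 3.15, 0.00 cfs; ΣQ_DR = 390.1 cfs.
V = ΣQ_DR · Δt = 390.1 × 10800 s = 4.213 × 10^6 ft³.
Over A = 4.18 mi², depth = V / A = 0.434 in.

d ≈ 0.434 in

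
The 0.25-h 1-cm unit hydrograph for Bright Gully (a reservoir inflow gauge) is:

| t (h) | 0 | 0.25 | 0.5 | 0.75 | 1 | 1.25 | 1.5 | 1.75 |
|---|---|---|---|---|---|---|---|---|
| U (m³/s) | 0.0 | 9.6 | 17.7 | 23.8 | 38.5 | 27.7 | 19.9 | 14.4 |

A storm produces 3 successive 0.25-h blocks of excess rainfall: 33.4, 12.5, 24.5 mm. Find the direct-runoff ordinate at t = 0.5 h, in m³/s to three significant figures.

Q ≈ 71.1 m³/s

By discrete convolution, Q_j = Σ (P_i / 10 mm) · U_{j−i}.
At t = 0.5 h (j=2): Q = (33.4/10)·17.7 + (12.5/10)·9.6 + (24.5/10)·0.0 = 71.1 m³/s.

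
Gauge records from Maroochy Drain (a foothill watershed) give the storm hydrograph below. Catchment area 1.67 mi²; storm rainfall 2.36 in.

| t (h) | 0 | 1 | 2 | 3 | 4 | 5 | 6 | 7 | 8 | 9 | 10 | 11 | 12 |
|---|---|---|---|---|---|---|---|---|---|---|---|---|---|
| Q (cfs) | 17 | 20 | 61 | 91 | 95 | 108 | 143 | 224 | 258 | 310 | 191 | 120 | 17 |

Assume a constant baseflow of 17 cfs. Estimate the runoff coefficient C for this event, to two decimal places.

C ≈ 0.56

ΣQ_DR = 1434 cfs; V = ΣQ_DR·Δt = 5.162 × 10^6 ft³.
Runoff depth d = V / A = 1.331 in.
C = d / P = 1.331 / 2.36 = 0.56.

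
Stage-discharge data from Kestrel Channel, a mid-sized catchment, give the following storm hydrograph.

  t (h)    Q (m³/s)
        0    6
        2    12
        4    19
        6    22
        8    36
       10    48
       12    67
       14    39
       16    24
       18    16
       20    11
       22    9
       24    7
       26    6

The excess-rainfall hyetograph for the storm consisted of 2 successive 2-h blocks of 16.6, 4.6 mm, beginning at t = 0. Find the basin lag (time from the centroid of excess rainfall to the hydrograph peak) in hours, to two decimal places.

t_L ≈ 10.57 h

Centroid of excess rainfall: t_c = Σ P_i·t̄_i / ΣP_i = 1.4340 h (block centres at 1, 3 h).
Hydrograph peak occurs at t = 12 h, so basin lag t_L = 12 − 1.4340 = 10.57 h.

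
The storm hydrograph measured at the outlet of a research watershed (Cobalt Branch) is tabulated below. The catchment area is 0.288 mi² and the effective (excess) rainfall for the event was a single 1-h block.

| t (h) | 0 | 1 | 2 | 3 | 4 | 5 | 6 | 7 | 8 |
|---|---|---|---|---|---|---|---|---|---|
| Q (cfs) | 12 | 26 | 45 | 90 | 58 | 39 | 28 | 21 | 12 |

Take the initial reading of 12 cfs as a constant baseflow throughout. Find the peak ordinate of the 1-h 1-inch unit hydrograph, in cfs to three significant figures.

Direct runoff: 0.0, 14.0, 33.0, 78.0, 46.0, 27.0, 16.0, 9.0, 0.0 cfs; ΣQ_DR = 223.0 cfs, peak = 78.0 cfs.
Runoff depth d = ΣQ_DR·Δt / A = 223.0 × 3600 / (0.288 mi²) = 1.200 in.
The 1-inch UH is the DRH scaled by (1 in)/d, so U_p = 78.0 × 1/1.200 = 65.0 cfs.

U_p ≈ 65.0 cfs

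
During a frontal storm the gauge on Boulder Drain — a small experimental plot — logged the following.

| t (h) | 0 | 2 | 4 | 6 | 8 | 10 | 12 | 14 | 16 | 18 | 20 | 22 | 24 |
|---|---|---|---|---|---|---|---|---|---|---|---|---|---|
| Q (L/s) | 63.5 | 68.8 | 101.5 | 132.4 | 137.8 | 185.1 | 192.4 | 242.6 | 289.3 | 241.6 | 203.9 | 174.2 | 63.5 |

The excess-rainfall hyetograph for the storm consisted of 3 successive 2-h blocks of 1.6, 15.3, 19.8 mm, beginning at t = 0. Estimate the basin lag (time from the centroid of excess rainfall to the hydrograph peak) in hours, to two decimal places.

Centroid of excess rainfall: t_c = Σ P_i·t̄_i / ΣP_i = 3.9918 h (block centres at 1, 3, 5 h).
Hydrograph peak occurs at t = 16 h, so basin lag t_L = 16 − 3.9918 = 12.01 h.

t_L ≈ 12.01 h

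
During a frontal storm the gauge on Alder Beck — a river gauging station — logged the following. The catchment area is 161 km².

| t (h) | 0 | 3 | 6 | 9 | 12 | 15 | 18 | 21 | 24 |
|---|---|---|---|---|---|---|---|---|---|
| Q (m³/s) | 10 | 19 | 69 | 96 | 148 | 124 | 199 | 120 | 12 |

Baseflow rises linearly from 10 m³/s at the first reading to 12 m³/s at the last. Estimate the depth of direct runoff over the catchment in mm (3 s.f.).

d ≈ 46.8 mm

Direct runoff: 0.00, 8.75, 58.50, 85.25, 137.00, 112.75, 187.50, 108.25, 0.00 m³/s; ΣQ_DR = 698.0 m³/s.
V = ΣQ_DR · Δt = 698.0 × 10800 s = 7.538 × 10^6 m³.
Over A = 161 km², depth = V / A = 46.8 mm.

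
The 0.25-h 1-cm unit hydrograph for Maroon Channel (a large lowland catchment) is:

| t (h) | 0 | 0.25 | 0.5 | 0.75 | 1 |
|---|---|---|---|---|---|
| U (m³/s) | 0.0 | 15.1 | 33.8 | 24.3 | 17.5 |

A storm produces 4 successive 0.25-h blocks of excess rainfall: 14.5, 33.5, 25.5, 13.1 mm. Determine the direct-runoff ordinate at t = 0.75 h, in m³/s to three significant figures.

By discrete convolution, Q_j = Σ (P_i / 10 mm) · U_{j−i}.
At t = 0.75 h (j=3): Q = (14.5/10)·24.3 + (33.5/10)·33.8 + (25.5/10)·15.1 + (13.1/10)·0.0 = 187 m³/s.

Q ≈ 187 m³/s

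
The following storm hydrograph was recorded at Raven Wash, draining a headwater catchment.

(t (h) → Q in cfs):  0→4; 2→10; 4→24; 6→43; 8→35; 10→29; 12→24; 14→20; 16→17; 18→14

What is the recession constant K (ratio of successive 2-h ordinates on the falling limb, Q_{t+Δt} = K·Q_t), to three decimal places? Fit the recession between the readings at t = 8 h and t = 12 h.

Using the recession-limb readings at t = 8 h and t = 12 h: Q falls from 35 to 24 cfs over 2 intervals.
K = (Q₂/Q₁)^(1/2) = (24/35)^(1/2) = 0.828.

K ≈ 0.828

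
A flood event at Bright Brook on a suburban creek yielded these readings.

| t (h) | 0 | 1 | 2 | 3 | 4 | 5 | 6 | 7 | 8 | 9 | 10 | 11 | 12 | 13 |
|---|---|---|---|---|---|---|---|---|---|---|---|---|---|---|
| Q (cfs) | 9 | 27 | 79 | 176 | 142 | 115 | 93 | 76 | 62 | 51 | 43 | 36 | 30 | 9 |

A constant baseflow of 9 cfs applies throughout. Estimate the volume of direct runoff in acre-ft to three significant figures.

Direct-runoff ordinates (Q − Q_b): 0.0, 18.0, 70.0, 167.0, 133.0, 106.0, 84.0, 67.0, 53.0, 42.0, 34.0, 27.0, 21.0, 0.0 cfs.
ΣQ_DR = 822.0 cfs.
With Δt = 1 h = 3600 s, V = ΣQ_DR · Δt = 822.0 × 3600 = 2.96 × 10^6 ft³ = 67.9 acre-ft.

V ≈ 67.9 acre-ft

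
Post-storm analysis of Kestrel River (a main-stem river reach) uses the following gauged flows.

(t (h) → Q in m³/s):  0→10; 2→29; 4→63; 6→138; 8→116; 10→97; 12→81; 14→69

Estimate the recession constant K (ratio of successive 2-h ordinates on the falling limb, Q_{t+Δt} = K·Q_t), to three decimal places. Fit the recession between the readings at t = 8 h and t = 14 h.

K ≈ 0.841

Using the recession-limb readings at t = 8 h and t = 14 h: Q falls from 116 to 69 m³/s over 3 intervals.
K = (Q₂/Q₁)^(1/3) = (69/116)^(1/3) = 0.841.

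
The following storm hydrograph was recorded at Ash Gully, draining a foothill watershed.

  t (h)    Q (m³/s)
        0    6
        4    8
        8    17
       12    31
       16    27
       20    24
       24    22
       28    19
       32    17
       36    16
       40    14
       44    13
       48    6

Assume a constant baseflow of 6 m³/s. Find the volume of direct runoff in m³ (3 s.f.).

V ≈ 2.04 × 10^6 m³

Direct-runoff ordinates (Q − Q_b): 0.0, 2.0, 11.0, 25.0, 21.0, 18.0, 16.0, 13.0, 11.0, 10.0, 8.0, 7.0, 0.0 m³/s.
ΣQ_DR = 142.0 m³/s.
With Δt = 4 h = 14400 s, V = ΣQ_DR · Δt = 142.0 × 14400 = 2.04 × 10^6 m³.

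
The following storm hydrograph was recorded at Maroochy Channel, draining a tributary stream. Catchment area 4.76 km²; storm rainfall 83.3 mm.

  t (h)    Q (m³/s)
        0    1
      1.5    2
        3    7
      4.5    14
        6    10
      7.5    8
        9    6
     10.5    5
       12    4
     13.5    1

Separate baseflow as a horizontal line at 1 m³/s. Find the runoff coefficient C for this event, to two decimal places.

ΣQ_DR = 48.00 m³/s; V = ΣQ_DR·Δt = 2.592 × 10^5 m³.
Runoff depth d = V / A = 54.45 mm.
C = d / P = 54.45 / 83.3 = 0.65.

C ≈ 0.65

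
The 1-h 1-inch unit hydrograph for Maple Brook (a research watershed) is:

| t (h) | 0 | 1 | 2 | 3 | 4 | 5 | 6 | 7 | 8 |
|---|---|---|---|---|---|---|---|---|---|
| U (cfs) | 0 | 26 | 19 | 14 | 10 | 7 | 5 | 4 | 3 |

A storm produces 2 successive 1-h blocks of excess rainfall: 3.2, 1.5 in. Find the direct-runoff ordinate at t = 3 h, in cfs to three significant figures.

By discrete convolution, Q_j = Σ (P_i / 1 in) · U_{j−i}.
At t = 3 h (j=3): Q = (3.2/1)·14 + (1.5/1)·19 = 73.3 cfs.

Q ≈ 73.3 cfs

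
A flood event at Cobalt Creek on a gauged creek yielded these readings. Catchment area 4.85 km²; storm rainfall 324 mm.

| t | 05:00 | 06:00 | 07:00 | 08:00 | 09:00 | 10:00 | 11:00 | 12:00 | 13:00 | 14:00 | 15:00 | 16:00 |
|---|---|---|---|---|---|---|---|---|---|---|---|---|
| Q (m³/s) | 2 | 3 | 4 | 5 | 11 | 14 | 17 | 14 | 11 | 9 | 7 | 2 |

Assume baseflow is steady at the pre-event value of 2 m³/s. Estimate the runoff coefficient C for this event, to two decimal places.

ΣQ_DR = 75.00 m³/s; V = ΣQ_DR·Δt = 2.700 × 10^5 m³.
Runoff depth d = V / A = 55.67 mm.
C = d / P = 55.67 / 324 = 0.17.

C ≈ 0.17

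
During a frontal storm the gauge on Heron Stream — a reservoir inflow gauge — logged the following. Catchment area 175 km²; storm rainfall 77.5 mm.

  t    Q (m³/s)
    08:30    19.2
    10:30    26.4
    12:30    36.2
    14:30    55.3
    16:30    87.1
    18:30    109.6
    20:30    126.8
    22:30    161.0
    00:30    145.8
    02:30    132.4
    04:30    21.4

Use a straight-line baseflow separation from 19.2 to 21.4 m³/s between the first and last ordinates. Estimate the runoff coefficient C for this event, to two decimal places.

C ≈ 0.37

ΣQ_DR = 697.9 m³/s; V = ΣQ_DR·Δt = 5.025 × 10^6 m³.
Runoff depth d = V / A = 28.71 mm.
C = d / P = 28.71 / 77.5 = 0.37.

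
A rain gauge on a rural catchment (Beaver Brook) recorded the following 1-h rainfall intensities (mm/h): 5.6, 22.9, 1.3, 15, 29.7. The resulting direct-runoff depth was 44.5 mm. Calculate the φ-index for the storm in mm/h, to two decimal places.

Only the 3 blocks with intensity above φ contribute runoff: 22.9, 15, 29.7 mm/h.
Σ(I−φ)·Δt = d  ⇒  (22.9+15+29.7 − 3φ)·1 = 44.5
φ = (67.60 − 44.5/1) / 3 = 7.70 mm/h.

φ ≈ 7.70 mm/h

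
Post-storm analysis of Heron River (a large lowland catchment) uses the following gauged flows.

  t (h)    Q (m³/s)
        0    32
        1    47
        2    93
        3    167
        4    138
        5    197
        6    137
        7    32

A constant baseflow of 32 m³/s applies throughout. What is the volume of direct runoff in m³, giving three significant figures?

Direct-runoff ordinates (Q − Q_b): 0.0, 15.0, 61.0, 135.0, 106.0, 165.0, 105.0, 0.0 m³/s.
ΣQ_DR = 587.0 m³/s.
With Δt = 1 h = 3600 s, V = ΣQ_DR · Δt = 587.0 × 3600 = 2.11 × 10^6 m³.

V ≈ 2.11 × 10^6 m³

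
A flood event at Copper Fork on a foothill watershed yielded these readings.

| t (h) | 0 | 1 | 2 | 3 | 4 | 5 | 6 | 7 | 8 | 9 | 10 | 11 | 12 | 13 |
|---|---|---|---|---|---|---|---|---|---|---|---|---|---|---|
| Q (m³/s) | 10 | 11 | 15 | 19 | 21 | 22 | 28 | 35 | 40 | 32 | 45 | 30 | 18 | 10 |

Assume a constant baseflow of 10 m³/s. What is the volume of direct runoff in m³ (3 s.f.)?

V ≈ 7.06 × 10^5 m³

Direct-runoff ordinates (Q − Q_b): 0.0, 1.0, 5.0, 9.0, 11.0, 12.0, 18.0, 25.0, 30.0, 22.0, 35.0, 20.0, 8.0, 0.0 m³/s.
ΣQ_DR = 196.0 m³/s.
With Δt = 1 h = 3600 s, V = ΣQ_DR · Δt = 196.0 × 3600 = 7.06 × 10^5 m³.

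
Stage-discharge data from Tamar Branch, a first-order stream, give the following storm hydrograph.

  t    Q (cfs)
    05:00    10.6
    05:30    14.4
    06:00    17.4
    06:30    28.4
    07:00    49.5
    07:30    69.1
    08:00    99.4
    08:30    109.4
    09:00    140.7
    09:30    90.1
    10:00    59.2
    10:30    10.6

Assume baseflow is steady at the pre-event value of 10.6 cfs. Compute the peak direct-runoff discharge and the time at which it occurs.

Q_p = 130.1 cfs at t = 09:00

Subtracting baseflow gives direct-runoff ordinates: 0.0, 3.8, 6.8, 17.8, 38.9, 58.5, 88.8, 98.8, 130.1, 79.5, 48.6, 0.0 cfs.
The maximum is 130.1 cfs, occurring at the reading for t = 09:00.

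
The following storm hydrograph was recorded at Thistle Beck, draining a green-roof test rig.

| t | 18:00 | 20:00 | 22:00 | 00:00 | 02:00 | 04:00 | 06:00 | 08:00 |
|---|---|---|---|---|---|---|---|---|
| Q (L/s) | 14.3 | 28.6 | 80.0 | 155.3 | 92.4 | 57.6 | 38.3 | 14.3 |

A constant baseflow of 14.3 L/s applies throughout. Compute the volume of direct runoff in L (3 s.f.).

V ≈ 2.64 × 10^6 L

Direct-runoff ordinates (Q − Q_b): 0.0, 14.3, 65.7, 141.0, 78.1, 43.3, 24.0, 0.0 L/s.
ΣQ_DR = 366.4 L/s.
With Δt = 2 h = 7200 s, V = ΣQ_DR · Δt = 366.4 × 7200 = 2.64 × 10^6 L.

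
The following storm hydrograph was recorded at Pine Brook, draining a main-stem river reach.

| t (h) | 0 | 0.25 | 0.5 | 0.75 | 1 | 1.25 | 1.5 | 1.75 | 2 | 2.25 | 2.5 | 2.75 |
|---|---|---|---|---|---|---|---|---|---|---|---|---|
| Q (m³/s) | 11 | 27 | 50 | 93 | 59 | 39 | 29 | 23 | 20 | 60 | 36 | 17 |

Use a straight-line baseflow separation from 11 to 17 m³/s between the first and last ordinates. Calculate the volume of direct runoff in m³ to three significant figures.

V ≈ 2.66 × 10^5 m³

Direct-runoff ordinates (Q − Q_b): 0.00, 15.45, 37.91, 80.36, 45.82, 25.27, 14.73, 8.18, 4.64, 44.09, 19.55, 0.00 m³/s.
ΣQ_DR = 296.0 m³/s.
With Δt = 0.25 h = 900 s, V = ΣQ_DR · Δt = 296.0 × 900 = 2.66 × 10^5 m³.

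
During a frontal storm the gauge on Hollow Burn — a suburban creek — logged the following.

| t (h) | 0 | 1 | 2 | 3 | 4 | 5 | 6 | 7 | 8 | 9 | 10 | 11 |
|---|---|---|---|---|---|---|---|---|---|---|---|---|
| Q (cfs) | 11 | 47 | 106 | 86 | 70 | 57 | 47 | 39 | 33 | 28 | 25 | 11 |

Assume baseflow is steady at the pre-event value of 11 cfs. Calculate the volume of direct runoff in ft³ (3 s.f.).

V ≈ 1.54 × 10^6 ft³

Direct-runoff ordinates (Q − Q_b): 0.0, 36.0, 95.0, 75.0, 59.0, 46.0, 36.0, 28.0, 22.0, 17.0, 14.0, 0.0 cfs.
ΣQ_DR = 428.0 cfs.
With Δt = 1 h = 3600 s, V = ΣQ_DR · Δt = 428.0 × 3600 = 1.54 × 10^6 ft³.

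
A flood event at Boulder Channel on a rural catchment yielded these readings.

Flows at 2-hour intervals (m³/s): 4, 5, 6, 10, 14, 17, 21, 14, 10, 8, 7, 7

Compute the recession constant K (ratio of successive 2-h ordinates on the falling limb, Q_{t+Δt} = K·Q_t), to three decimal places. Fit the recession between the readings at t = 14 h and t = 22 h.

K ≈ 0.841

Using the recession-limb readings at t = 14 h and t = 22 h: Q falls from 14 to 7 m³/s over 4 intervals.
K = (Q₂/Q₁)^(1/4) = (7/14)^(1/4) = 0.841.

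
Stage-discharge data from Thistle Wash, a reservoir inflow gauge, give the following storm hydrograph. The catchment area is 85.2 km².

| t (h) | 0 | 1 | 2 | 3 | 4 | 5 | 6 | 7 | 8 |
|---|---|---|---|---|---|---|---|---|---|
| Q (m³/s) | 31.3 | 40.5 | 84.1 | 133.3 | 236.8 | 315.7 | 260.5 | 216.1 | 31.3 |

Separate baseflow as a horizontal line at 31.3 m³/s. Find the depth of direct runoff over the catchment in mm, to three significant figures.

Direct runoff: 0.0, 9.2, 52.8, 102.0, 205.5, 284.4, 229.2, 184.8, 0.0 m³/s; ΣQ_DR = 1068 m³/s.
V = ΣQ_DR · Δt = 1068 × 3600 s = 3.844 × 10^6 m³.
Over A = 85.2 km², depth = V / A = 45.1 mm.

d ≈ 45.1 mm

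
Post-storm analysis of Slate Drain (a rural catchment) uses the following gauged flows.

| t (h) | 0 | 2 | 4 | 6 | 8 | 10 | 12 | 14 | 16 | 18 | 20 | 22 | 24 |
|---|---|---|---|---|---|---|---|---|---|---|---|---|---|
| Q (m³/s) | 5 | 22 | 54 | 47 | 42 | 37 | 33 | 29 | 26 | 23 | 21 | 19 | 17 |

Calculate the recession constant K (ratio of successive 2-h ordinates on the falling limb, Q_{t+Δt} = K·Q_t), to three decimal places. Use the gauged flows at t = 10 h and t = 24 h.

Using the recession-limb readings at t = 10 h and t = 24 h: Q falls from 37 to 17 m³/s over 7 intervals.
K = (Q₂/Q₁)^(1/7) = (17/37)^(1/7) = 0.895.

K ≈ 0.895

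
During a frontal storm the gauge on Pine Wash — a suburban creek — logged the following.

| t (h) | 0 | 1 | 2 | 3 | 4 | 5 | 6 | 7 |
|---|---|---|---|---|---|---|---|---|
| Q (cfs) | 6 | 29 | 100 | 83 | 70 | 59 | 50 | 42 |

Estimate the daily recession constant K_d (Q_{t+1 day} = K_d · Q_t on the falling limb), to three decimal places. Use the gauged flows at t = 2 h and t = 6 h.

K_d ≈ 0.016

Between t = 2 h and t = 6 h the flow falls from 100 to 50 cfs over 4×1 h = 4 h.
Per-interval ratio K = (50/100)^(1/4) = 0.8409; K_d = K^(24/1) = 0.016.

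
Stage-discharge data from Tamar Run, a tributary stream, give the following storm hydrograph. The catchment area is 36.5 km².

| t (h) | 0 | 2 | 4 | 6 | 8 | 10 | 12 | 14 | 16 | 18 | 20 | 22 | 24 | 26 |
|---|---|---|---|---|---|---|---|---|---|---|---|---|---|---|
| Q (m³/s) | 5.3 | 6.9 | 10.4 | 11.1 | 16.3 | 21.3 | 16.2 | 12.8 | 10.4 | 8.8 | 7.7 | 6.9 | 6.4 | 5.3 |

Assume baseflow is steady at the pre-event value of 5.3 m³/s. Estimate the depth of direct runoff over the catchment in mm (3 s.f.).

d ≈ 14.1 mm

Direct runoff: 0.0, 1.6, 5.1, 5.8, 11.0, 16.0, 10.9, 7.5, 5.1, 3.5, 2.4, 1.6, 1.1, 0.0 m³/s; ΣQ_DR = 71.60 m³/s.
V = ΣQ_DR · Δt = 71.60 × 7200 s = 5.155 × 10^5 m³.
Over A = 36.5 km², depth = V / A = 14.1 mm.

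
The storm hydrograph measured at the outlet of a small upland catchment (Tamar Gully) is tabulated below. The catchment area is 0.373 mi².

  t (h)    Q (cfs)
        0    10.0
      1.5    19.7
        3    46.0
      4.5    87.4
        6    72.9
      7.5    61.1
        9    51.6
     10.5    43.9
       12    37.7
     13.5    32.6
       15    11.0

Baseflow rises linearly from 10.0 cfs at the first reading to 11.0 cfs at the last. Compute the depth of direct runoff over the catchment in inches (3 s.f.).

d ≈ 2.23 in

Direct runoff: 0.00, 9.60, 35.80, 77.10, 62.50, 50.60, 41.00, 33.20, 26.90, 21.70, 0.00 cfs; ΣQ_DR = 358.4 cfs.
V = ΣQ_DR · Δt = 358.4 × 5400 s = 1.935 × 10^6 ft³.
Over A = 0.373 mi², depth = V / A = 2.23 in.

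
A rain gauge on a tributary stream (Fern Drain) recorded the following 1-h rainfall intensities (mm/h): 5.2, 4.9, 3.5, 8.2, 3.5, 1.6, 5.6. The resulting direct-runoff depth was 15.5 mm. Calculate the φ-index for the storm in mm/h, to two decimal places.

φ ≈ 2.57 mm/h

Only the 6 blocks with intensity above φ contribute runoff: 5.2, 4.9, 3.5, 8.2, 3.5, 5.6 mm/h.
Σ(I−φ)·Δt = d  ⇒  (5.2+4.9+3.5+8.2+3.5+5.6 − 6φ)·1 = 15.5
φ = (30.90 − 15.5/1) / 6 = 2.57 mm/h.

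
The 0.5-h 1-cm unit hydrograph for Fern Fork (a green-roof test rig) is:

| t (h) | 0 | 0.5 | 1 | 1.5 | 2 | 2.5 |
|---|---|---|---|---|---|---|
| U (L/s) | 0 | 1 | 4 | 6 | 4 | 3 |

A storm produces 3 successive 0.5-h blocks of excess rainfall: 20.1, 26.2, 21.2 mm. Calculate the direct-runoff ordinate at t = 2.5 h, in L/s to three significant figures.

Q ≈ 29.2 L/s

By discrete convolution, Q_j = Σ (P_i / 10 mm) · U_{j−i}.
At t = 2.5 h (j=5): Q = (20.1/10)·3 + (26.2/10)·4 + (21.2/10)·6 = 29.2 L/s.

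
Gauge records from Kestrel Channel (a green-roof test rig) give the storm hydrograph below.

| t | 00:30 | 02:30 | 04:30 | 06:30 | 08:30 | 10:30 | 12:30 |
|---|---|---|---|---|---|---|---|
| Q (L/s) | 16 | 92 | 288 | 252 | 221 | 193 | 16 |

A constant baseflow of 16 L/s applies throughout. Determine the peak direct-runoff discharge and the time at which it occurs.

Subtracting baseflow gives direct-runoff ordinates: 0.0, 76.0, 272.0, 236.0, 205.0, 177.0, 0.0 L/s.
The maximum is 272.0 L/s, occurring at the reading for t = 04:30.

Q_p = 272.0 L/s at t = 04:30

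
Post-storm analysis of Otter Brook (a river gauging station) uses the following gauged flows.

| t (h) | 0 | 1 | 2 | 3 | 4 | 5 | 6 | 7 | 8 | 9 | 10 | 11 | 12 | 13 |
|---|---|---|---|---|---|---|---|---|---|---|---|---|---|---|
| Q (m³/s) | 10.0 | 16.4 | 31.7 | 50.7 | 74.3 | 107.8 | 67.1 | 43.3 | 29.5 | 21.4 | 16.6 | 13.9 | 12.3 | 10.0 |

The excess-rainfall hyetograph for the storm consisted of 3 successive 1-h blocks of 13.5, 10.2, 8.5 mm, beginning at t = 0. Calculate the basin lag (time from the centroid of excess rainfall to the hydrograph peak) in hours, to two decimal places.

Centroid of excess rainfall: t_c = Σ P_i·t̄_i / ΣP_i = 1.3447 h (block centres at 0.5, 1.5, 2.5 h).
Hydrograph peak occurs at t = 5 h, so basin lag t_L = 5 − 1.3447 = 3.66 h.

t_L ≈ 3.66 h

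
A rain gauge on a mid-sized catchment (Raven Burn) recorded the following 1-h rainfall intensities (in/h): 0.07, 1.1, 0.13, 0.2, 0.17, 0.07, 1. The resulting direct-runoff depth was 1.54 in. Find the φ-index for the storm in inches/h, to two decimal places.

φ ≈ 0.28 in/h

Only the 2 blocks with intensity above φ contribute runoff: 1.1, 1 in/h.
Σ(I−φ)·Δt = d  ⇒  (1.1+1 − 2φ)·1 = 1.54
φ = (2.100 − 1.54/1) / 2 = 0.28 in/h.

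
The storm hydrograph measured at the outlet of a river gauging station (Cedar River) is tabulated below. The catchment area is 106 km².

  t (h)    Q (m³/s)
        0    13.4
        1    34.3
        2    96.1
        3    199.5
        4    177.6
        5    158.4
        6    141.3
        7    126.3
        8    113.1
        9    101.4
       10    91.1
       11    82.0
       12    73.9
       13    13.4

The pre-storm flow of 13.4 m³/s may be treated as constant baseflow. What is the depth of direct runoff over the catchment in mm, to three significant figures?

d ≈ 41.9 mm

Direct runoff: 0.0, 20.9, 82.7, 186.1, 164.2, 145.0, 127.9, 112.9, 99.7, 88.0, 77.7, 68.6, 60.5, 0.0 m³/s; ΣQ_DR = 1234 m³/s.
V = ΣQ_DR · Δt = 1234 × 3600 s = 4.443 × 10^6 m³.
Over A = 106 km², depth = V / A = 41.9 mm.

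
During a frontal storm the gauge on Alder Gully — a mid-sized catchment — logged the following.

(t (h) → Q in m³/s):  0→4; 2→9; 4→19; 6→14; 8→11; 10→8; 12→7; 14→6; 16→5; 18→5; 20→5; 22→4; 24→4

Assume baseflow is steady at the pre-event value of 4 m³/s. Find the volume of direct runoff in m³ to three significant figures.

V ≈ 3.53 × 10^5 m³

Direct-runoff ordinates (Q − Q_b): 0.0, 5.0, 15.0, 10.0, 7.0, 4.0, 3.0, 2.0, 1.0, 1.0, 1.0, 0.0, 0.0 m³/s.
ΣQ_DR = 49.00 m³/s.
With Δt = 2 h = 7200 s, V = ΣQ_DR · Δt = 49.00 × 7200 = 3.53 × 10^5 m³.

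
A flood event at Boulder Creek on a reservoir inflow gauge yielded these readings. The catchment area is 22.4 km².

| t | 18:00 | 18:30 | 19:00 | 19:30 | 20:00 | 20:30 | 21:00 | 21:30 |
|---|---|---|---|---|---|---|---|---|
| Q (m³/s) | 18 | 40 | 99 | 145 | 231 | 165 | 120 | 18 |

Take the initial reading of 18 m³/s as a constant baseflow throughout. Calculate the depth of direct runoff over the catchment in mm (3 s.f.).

d ≈ 55.6 mm

Direct runoff: 0.0, 22.0, 81.0, 127.0, 213.0, 147.0, 102.0, 0.0 m³/s; ΣQ_DR = 692.0 m³/s.
V = ΣQ_DR · Δt = 692.0 × 1800 s = 1.246 × 10^6 m³.
Over A = 22.4 km², depth = V / A = 55.6 mm.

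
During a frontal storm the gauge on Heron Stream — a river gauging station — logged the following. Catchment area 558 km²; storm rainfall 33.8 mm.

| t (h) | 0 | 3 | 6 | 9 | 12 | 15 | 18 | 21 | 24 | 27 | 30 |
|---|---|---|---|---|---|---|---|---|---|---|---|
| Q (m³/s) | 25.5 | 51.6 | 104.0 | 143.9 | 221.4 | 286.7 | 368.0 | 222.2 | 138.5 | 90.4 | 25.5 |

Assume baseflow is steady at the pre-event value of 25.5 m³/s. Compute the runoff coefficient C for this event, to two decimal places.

C ≈ 0.80

ΣQ_DR = 1397 m³/s; V = ΣQ_DR·Δt = 1.509 × 10^7 m³.
Runoff depth d = V / A = 27.04 mm.
C = d / P = 27.04 / 33.8 = 0.80.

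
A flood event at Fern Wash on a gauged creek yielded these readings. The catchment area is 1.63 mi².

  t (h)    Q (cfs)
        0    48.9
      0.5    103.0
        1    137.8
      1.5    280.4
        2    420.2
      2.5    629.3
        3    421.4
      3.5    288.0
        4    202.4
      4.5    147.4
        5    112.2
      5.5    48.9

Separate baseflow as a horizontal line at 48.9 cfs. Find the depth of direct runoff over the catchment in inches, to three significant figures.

d ≈ 1.07 in

Direct runoff: 0.0, 54.1, 88.9, 231.5, 371.3, 580.4, 372.5, 239.1, 153.5, 98.5, 63.3, 0.0 cfs; ΣQ_DR = 2253 cfs.
V = ΣQ_DR · Δt = 2253 × 1800 s = 4.056 × 10^6 ft³.
Over A = 1.63 mi², depth = V / A = 1.07 in.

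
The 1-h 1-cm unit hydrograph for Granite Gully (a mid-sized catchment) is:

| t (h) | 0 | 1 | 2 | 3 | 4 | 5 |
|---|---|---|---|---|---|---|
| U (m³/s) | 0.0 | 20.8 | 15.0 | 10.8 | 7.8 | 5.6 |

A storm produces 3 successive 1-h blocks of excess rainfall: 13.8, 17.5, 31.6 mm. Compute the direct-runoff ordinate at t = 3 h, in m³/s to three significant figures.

By discrete convolution, Q_j = Σ (P_i / 10 mm) · U_{j−i}.
At t = 3 h (j=3): Q = (13.8/10)·10.8 + (17.5/10)·15.0 + (31.6/10)·20.8 = 107 m³/s.

Q ≈ 107 m³/s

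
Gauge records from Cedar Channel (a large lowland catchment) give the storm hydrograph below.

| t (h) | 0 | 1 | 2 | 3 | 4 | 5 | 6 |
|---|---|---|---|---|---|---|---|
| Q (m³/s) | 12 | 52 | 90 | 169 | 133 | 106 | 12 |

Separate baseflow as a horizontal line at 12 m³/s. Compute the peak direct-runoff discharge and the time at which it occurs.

Q_p = 157.0 m³/s at t = 3 h

Subtracting baseflow gives direct-runoff ordinates: 0.0, 40.0, 78.0, 157.0, 121.0, 94.0, 0.0 m³/s.
The maximum is 157.0 m³/s, occurring at the reading for t = 3 h.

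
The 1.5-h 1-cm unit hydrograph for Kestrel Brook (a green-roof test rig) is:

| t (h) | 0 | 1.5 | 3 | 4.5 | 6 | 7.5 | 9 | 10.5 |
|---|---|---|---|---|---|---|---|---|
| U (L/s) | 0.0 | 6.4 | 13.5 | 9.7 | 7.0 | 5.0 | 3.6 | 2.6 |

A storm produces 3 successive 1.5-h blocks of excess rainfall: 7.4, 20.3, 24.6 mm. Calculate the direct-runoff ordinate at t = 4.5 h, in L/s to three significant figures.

Q ≈ 50.3 L/s

By discrete convolution, Q_j = Σ (P_i / 10 mm) · U_{j−i}.
At t = 4.5 h (j=3): Q = (7.4/10)·9.7 + (20.3/10)·13.5 + (24.6/10)·6.4 = 50.3 L/s.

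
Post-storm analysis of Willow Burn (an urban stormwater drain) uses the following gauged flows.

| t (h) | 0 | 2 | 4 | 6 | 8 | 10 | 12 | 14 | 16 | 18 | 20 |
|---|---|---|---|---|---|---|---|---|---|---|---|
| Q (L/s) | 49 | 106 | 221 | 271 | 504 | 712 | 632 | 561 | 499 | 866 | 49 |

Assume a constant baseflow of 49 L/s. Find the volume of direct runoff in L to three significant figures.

V ≈ 2.83 × 10^7 L

Direct-runoff ordinates (Q − Q_b): 0.0, 57.0, 172.0, 222.0, 455.0, 663.0, 583.0, 512.0, 450.0, 817.0, 0.0 L/s.
ΣQ_DR = 3931 L/s.
With Δt = 2 h = 7200 s, V = ΣQ_DR · Δt = 3931 × 7200 = 2.83 × 10^7 L.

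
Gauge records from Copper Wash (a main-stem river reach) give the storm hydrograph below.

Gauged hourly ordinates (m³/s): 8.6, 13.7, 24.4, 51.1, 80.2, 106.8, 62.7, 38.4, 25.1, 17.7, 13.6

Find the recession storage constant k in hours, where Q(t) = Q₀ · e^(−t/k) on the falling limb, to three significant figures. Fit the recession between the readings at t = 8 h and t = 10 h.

k ≈ 3.26 h

On the falling limb, Q drops from 25.1 to 13.6 m³/s between t = 8 h and t = 10 h (Δt = 2 h).
k = −Δt / ln(Q₂/Q₁) = −2 / ln(13.6/25.1) = 3.26 h.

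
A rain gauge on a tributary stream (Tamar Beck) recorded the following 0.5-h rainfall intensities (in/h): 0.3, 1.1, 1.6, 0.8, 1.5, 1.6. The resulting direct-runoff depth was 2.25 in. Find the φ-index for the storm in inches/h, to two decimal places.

φ ≈ 0.42 in/h

Only the 5 blocks with intensity above φ contribute runoff: 1.1, 1.6, 0.8, 1.5, 1.6 in/h.
Σ(I−φ)·Δt = d  ⇒  (1.1+1.6+0.8+1.5+1.6 − 5φ)·0.5 = 2.25
φ = (6.600 − 2.25/0.5) / 5 = 0.42 in/h.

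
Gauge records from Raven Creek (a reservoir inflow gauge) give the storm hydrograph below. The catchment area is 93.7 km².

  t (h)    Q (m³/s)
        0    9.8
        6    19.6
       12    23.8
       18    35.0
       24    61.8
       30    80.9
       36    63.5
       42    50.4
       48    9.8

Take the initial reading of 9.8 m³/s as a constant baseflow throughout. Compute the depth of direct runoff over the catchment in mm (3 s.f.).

Direct runoff: 0.0, 9.8, 14.0, 25.2, 52.0, 71.1, 53.7, 40.6, 0.0 m³/s; ΣQ_DR = 266.4 m³/s.
V = ΣQ_DR · Δt = 266.4 × 21600 s = 5.754 × 10^6 m³.
Over A = 93.7 km², depth = V / A = 61.4 mm.

d ≈ 61.4 mm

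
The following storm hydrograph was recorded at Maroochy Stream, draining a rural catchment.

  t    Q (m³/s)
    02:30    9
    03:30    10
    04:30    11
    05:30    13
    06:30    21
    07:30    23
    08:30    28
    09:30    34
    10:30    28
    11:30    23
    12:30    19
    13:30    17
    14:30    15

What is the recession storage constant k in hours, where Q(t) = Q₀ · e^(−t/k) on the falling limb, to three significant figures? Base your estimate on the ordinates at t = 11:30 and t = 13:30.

k ≈ 6.62 h

On the falling limb, Q drops from 23 to 17 m³/s between t = 11:30 and t = 13:30 (Δt = 2 h).
k = −Δt / ln(Q₂/Q₁) = −2 / ln(17/23) = 6.62 h.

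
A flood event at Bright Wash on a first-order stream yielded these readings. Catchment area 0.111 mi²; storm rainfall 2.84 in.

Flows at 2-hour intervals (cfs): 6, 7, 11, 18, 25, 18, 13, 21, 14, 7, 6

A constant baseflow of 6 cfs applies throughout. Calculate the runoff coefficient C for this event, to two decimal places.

C ≈ 0.79

ΣQ_DR = 80.00 cfs; V = ΣQ_DR·Δt = 5.760 × 10^5 ft³.
Runoff depth d = V / A = 2.234 in.
C = d / P = 2.234 / 2.84 = 0.79.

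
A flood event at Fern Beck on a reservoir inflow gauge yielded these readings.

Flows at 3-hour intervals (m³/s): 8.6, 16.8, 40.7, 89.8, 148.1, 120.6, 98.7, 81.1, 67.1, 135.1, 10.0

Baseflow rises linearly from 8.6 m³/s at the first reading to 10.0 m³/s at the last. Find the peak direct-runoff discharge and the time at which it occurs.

Subtracting baseflow gives direct-runoff ordinates: 0.00, 8.06, 31.82, 80.78, 138.94, 111.30, 89.26, 71.52, 57.38, 125.24, 0.00 m³/s.
The maximum is 138.94 m³/s, occurring at the reading for t = 12 h.

Q_p = 138.94 m³/s at t = 12 h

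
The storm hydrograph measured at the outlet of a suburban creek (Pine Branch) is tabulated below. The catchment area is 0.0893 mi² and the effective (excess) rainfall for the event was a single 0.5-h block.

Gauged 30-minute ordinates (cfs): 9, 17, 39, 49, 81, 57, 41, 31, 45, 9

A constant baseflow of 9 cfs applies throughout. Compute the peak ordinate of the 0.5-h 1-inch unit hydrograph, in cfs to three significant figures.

Direct runoff: 0.0, 8.0, 30.0, 40.0, 72.0, 48.0, 32.0, 22.0, 36.0, 0.0 cfs; ΣQ_DR = 288.0 cfs, peak = 72.0 cfs.
Runoff depth d = ΣQ_DR·Δt / A = 288.0 × 1800 / (0.0893 mi²) = 2.499 in.
The 1-inch UH is the DRH scaled by (1 in)/d, so U_p = 72.0 × 1/2.499 = 28.8 cfs.

U_p ≈ 28.8 cfs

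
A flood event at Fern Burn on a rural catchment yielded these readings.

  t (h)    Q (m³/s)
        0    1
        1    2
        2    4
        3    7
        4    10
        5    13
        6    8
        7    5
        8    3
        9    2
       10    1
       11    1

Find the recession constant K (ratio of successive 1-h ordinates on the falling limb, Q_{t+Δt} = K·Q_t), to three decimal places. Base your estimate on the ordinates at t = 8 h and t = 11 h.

K ≈ 0.693

Using the recession-limb readings at t = 8 h and t = 11 h: Q falls from 3 to 1 m³/s over 3 intervals.
K = (Q₂/Q₁)^(1/3) = (1/3)^(1/3) = 0.693.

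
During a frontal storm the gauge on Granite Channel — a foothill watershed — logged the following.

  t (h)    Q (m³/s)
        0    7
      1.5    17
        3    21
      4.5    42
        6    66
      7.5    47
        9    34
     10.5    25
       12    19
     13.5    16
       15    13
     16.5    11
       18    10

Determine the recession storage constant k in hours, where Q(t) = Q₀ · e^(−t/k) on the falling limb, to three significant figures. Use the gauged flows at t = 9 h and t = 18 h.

On the falling limb, Q drops from 34 to 10 m³/s between t = 9 h and t = 18 h (Δt = 9 h).
k = −Δt / ln(Q₂/Q₁) = −9 / ln(10/34) = 7.35 h.

k ≈ 7.35 h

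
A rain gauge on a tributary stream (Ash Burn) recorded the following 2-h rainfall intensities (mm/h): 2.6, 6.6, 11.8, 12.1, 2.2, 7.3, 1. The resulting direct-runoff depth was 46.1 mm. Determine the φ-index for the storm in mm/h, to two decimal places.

Only the 4 blocks with intensity above φ contribute runoff: 6.6, 11.8, 12.1, 7.3 mm/h.
Σ(I−φ)·Δt = d  ⇒  (6.6+11.8+12.1+7.3 − 4φ)·2 = 46.1
φ = (37.80 − 46.1/2) / 4 = 3.69 mm/h.

φ ≈ 3.69 mm/h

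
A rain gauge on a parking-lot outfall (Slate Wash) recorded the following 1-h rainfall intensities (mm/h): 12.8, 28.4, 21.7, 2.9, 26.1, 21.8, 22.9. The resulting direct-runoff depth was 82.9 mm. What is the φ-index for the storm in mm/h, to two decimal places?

φ ≈ 8.47 mm/h

Only the 6 blocks with intensity above φ contribute runoff: 12.8, 28.4, 21.7, 26.1, 21.8, 22.9 mm/h.
Σ(I−φ)·Δt = d  ⇒  (12.8+28.4+21.7+26.1+21.8+22.9 − 6φ)·1 = 82.9
φ = (133.7 − 82.9/1) / 6 = 8.47 mm/h.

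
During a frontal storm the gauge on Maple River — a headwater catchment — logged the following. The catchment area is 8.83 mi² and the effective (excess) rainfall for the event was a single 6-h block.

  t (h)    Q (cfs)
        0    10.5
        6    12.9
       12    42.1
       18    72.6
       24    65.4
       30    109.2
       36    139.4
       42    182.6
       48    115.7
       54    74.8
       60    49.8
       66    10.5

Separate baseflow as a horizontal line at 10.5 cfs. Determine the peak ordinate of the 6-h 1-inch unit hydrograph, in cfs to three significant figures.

U_p ≈ 215 cfs

Direct runoff: 0.0, 2.4, 31.6, 62.1, 54.9, 98.7, 128.9, 172.1, 105.2, 64.3, 39.3, 0.0 cfs; ΣQ_DR = 759.5 cfs, peak = 172.1 cfs.
Runoff depth d = ΣQ_DR·Δt / A = 759.5 × 21600 / (8.83 mi²) = 0.7997 in.
The 1-inch UH is the DRH scaled by (1 in)/d, so U_p = 172.1 × 1/0.7997 = 215 cfs.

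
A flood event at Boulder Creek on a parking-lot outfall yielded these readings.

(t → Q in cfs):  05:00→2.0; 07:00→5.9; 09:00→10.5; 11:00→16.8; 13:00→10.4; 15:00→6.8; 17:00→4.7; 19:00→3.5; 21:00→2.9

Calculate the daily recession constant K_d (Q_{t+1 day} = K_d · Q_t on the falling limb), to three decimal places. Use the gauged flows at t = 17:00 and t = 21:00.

Between t = 17:00 and t = 21:00 the flow falls from 4.7 to 2.9 cfs over 2×2 h = 4 h.
Per-interval ratio K = (2.9/4.7)^(1/2) = 0.7855; K_d = K^(24/2) = 0.055.

K_d ≈ 0.055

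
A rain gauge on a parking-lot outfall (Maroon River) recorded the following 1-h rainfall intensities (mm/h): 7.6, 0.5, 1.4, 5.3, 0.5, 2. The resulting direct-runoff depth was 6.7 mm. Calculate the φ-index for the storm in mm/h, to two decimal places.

Only the 2 blocks with intensity above φ contribute runoff: 7.6, 5.3 mm/h.
Σ(I−φ)·Δt = d  ⇒  (7.6+5.3 − 2φ)·1 = 6.7
φ = (12.90 − 6.7/1) / 2 = 3.10 mm/h.

φ ≈ 3.10 mm/h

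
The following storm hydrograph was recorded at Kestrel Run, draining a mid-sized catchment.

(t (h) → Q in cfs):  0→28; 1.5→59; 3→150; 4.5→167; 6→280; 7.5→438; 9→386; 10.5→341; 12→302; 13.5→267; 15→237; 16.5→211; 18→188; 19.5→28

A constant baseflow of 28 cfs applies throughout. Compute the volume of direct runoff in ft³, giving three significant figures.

Direct-runoff ordinates (Q − Q_b): 0.0, 31.0, 122.0, 139.0, 252.0, 410.0, 358.0, 313.0, 274.0, 239.0, 209.0, 183.0, 160.0, 0.0 cfs.
ΣQ_DR = 2690 cfs.
With Δt = 1.5 h = 5400 s, V = ΣQ_DR · Δt = 2690 × 5400 = 1.45 × 10^7 ft³.

V ≈ 1.45 × 10^7 ft³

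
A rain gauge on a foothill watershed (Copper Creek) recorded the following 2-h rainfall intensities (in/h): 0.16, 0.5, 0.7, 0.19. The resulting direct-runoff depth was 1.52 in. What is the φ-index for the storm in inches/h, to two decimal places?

φ ≈ 0.22 in/h

Only the 2 blocks with intensity above φ contribute runoff: 0.5, 0.7 in/h.
Σ(I−φ)·Δt = d  ⇒  (0.5+0.7 − 2φ)·2 = 1.52
φ = (1.200 − 1.52/2) / 2 = 0.22 in/h.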